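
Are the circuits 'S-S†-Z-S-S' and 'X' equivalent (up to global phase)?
No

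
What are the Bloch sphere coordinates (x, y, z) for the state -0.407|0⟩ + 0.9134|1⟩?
(-0.7435, 0, -0.6687)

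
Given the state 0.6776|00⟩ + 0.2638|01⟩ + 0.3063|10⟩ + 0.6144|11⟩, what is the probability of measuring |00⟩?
0.4591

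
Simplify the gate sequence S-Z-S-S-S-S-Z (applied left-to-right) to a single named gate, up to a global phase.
S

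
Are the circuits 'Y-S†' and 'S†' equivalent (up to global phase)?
No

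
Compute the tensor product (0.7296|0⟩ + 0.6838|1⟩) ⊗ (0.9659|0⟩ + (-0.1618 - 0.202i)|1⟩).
0.7047|00⟩ + (-0.118 - 0.1474i)|01⟩ + 0.6605|10⟩ + (-0.1106 - 0.1381i)|11⟩

amp(|b₁b₂…⟩) = product of the factor amplitudes for bits b₁, b₂, …; only kets whose every factor amplitude is nonzero survive.
|00⟩: (0.7296)(0.9659) = 0.7047
|01⟩: (0.7296)(-0.1618 - 0.202i) = (-0.118 - 0.1474i)
|10⟩: (0.6838)(0.9659) = 0.6605
|11⟩: (0.6838)(-0.1618 - 0.202i) = (-0.1106 - 0.1381i)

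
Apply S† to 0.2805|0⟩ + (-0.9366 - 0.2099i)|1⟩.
0.2805|0⟩ + (-0.2099 + 0.9366i)|1⟩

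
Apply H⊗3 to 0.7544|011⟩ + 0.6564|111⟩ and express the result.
0.4988|000⟩ - 0.4988|001⟩ - 0.4988|010⟩ + 0.4988|011⟩ + 0.03465|100⟩ - 0.03465|101⟩ - 0.03465|110⟩ + 0.03465|111⟩

H⊗3 gives amp(|y⟩) = (1/2√2) Σ_x (−1)^(x·y) amp(|x⟩), where x·y is the number of positions in which both x and y have a 1.
|000⟩: (0.7544 + 0.6564)/(2√2) = 0.4988
|001⟩: (-0.7544 - 0.6564)/(2√2) = -0.4988
|010⟩: (-0.7544 - 0.6564)/(2√2) = -0.4988
|011⟩: (0.7544 + 0.6564)/(2√2) = 0.4988
|100⟩: (0.7544 - 0.6564)/(2√2) = 0.03465
|101⟩: (-0.7544 + 0.6564)/(2√2) = -0.03465
|110⟩: (-0.7544 + 0.6564)/(2√2) = -0.03465
|111⟩: (0.7544 - 0.6564)/(2√2) = 0.03465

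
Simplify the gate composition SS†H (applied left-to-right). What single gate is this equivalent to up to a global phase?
H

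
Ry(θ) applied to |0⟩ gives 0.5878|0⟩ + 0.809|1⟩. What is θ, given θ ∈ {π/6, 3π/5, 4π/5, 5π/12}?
3π/5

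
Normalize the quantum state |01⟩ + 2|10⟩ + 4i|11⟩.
0.2182|01⟩ + 0.4364|10⟩ + 0.8729i|11⟩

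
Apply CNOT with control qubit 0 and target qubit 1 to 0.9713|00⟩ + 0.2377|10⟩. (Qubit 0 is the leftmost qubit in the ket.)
0.9713|00⟩ + 0.2377|11⟩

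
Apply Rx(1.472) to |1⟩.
-0.6713i|0⟩ + 0.7412|1⟩

Rx(1.472) = [[cos(θ/2), −i·sin(θ/2)], [−i·sin(θ/2), cos(θ/2)]]; θ = 1.472, cos(θ/2) ≈ 0.74116, sin(θ/2) ≈ 0.671329.
With a = amp(|0⟩) = 0 and b = amp(|1⟩) = 1:
new amp(|0⟩) = (0.74116)·a + (-0.671329i)·b = -0.6713i
new amp(|1⟩) = (-0.671329i)·a + (0.74116)·b = 0.7412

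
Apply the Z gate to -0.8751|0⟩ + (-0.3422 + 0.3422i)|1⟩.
-0.8751|0⟩ + (0.3422 - 0.3422i)|1⟩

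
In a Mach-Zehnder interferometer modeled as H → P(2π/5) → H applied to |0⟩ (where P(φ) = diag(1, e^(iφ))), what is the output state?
(0.6545 + 0.4755i)|0⟩ + (0.3455 - 0.4755i)|1⟩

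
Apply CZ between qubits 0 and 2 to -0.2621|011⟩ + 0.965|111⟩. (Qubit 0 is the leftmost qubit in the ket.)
-0.2621|011⟩ - 0.965|111⟩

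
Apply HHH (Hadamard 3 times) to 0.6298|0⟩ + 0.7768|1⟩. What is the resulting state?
0.9946|0⟩ - 0.1039|1⟩

H² = I, so H^3 = H: a single Hadamard. With (a, b) = (0.6298, 0.7768), H gives ((a + b)/√2, (a − b)/√2) = (0.9946, -0.1039).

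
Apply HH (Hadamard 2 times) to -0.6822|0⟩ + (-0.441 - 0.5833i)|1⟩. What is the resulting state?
-0.6822|0⟩ + (-0.441 - 0.5833i)|1⟩

H² = I, so an even number of Hadamards cancels: H^2 = I and the state is unchanged.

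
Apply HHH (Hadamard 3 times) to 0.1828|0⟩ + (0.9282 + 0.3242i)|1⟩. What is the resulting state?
(0.7856 + 0.2292i)|0⟩ + (-0.5271 - 0.2292i)|1⟩

H² = I, so H^3 = H: a single Hadamard. With (a, b) = (0.1828, (0.9282 + 0.3242i)), H gives ((a + b)/√2, (a − b)/√2) = ((0.7856 + 0.2292i), (-0.5271 - 0.2292i)).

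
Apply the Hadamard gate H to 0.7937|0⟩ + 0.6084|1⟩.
0.9914|0⟩ + 0.131|1⟩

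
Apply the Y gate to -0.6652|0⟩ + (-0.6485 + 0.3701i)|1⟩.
(0.3701 + 0.6485i)|0⟩ - 0.6652i|1⟩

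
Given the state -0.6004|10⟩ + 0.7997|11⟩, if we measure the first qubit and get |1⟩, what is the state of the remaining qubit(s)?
-0.6004|0⟩ + 0.7997|1⟩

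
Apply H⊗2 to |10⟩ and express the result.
1/2|00⟩ + 1/2|01⟩ - 1/2|10⟩ - 1/2|11⟩

H⊗2 gives amp(|y⟩) = (1/2) Σ_x (−1)^(x·y) amp(|x⟩), where x·y is the number of positions in which both x and y have a 1.
|00⟩: (1)/2 = 1/2
|01⟩: (1)/2 = 1/2
|10⟩: (-1)/2 = -1/2
|11⟩: (-1)/2 = -1/2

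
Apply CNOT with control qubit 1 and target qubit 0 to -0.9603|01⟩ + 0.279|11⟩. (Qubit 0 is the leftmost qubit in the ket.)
0.279|01⟩ - 0.9603|11⟩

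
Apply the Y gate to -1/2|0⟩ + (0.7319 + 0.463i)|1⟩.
(0.463 - 0.7319i)|0⟩ - (1/2)i|1⟩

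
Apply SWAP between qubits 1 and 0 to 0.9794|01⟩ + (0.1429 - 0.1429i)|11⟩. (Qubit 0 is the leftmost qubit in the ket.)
0.9794|10⟩ + (0.1429 - 0.1429i)|11⟩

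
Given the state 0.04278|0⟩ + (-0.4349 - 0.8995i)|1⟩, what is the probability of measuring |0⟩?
0.00183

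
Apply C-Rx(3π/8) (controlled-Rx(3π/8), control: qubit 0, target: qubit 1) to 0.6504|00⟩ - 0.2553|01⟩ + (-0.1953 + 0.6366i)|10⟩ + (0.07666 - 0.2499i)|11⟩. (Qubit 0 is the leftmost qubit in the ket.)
0.6504|00⟩ - 0.2553|01⟩ + (-0.3012 + 0.4867i)|10⟩ + (0.4174 - 0.09928i)|11⟩

C-Rx(3π/8) leaves the control-|0⟩ kets |00⟩, |01⟩ unchanged and applies Rx(3π/8) to qubit 1 on the control-|1⟩ pair (|10⟩, |11⟩).
Rx(3π/8) = [[cos(θ/2), −i·sin(θ/2)], [−i·sin(θ/2), cos(θ/2)]]; θ = 3π/8, cos(θ/2) ≈ 0.83147, sin(θ/2) ≈ 0.55557.
With a = amp(|10⟩) = (-0.1953 + 0.6366i) and b = amp(|11⟩) = (0.07666 - 0.2499i):
new amp(|10⟩) = (0.83147)·a + (-0.55557i)·b = (-0.3012 + 0.4867i)
new amp(|11⟩) = (-0.55557i)·a + (0.83147)·b = (0.4174 - 0.09928i)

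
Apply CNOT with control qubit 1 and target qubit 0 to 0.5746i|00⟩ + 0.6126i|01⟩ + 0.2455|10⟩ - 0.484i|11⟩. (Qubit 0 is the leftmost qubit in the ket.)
0.5746i|00⟩ - 0.484i|01⟩ + 0.2455|10⟩ + 0.6126i|11⟩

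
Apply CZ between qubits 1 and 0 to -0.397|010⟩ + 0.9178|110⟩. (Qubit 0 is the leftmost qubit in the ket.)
-0.397|010⟩ - 0.9178|110⟩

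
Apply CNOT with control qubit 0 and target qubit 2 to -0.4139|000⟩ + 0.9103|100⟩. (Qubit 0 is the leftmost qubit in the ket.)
-0.4139|000⟩ + 0.9103|101⟩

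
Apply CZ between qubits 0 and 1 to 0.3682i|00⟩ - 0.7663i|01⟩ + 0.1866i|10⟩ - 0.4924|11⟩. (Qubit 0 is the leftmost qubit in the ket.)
0.3682i|00⟩ - 0.7663i|01⟩ + 0.1866i|10⟩ + 0.4924|11⟩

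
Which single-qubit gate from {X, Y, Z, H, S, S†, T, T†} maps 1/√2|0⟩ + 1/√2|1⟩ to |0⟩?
H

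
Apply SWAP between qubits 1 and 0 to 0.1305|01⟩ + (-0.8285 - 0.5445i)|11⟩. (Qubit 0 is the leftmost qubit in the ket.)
0.1305|10⟩ + (-0.8285 - 0.5445i)|11⟩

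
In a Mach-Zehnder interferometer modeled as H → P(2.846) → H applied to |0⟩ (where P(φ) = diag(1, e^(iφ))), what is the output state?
(0.02169 + 0.1457i)|0⟩ + (0.9783 - 0.1457i)|1⟩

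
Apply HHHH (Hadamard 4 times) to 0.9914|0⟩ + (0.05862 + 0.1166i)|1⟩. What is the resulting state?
0.9914|0⟩ + (0.05862 + 0.1166i)|1⟩

H² = I, so an even number of Hadamards cancels: H^4 = I and the state is unchanged.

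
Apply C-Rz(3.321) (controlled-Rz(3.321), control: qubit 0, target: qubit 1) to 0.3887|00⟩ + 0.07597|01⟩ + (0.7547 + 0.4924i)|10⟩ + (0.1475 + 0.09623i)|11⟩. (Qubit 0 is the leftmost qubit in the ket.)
0.3887|00⟩ + 0.07597|01⟩ + (0.4228 - 0.7958i)|10⟩ + (-0.1091 + 0.1383i)|11⟩

C-Rz(3.321) leaves the control-|0⟩ kets |00⟩, |01⟩ unchanged and applies Rz(3.321) to qubit 1 on the control-|1⟩ pair (|10⟩, |11⟩).
Rz(3.321) = [[e^(−iθ/2), 0], [0, e^(iθ/2)]] with e^(±iθ/2) = cos(θ/2) ± i·sin(θ/2); θ = 3.321, cos(θ/2) ≈ -0.0895834, sin(θ/2) ≈ 0.995979.
With a = amp(|10⟩) = (0.7547 + 0.4924i) and b = amp(|11⟩) = (0.1475 + 0.09623i):
new amp(|10⟩) = (-0.0895834 - 0.995979i)·a = (0.4228 - 0.7958i)
new amp(|11⟩) = (-0.0895834 + 0.995979i)·b = (-0.1091 + 0.1383i)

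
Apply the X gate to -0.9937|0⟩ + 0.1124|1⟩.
0.1124|0⟩ - 0.9937|1⟩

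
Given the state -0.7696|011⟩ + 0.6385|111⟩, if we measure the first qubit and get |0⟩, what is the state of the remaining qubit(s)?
-|11⟩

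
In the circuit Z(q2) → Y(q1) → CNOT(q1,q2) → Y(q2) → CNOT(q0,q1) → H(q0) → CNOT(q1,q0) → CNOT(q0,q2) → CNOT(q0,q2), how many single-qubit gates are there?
4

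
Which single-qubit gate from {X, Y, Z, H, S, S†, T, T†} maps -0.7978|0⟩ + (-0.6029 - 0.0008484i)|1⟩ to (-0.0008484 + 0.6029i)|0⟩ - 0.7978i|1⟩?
Y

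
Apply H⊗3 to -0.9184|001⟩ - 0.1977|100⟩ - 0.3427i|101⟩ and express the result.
(-0.3946 - 0.1212i)|000⟩ + (0.2548 + 0.1212i)|001⟩ + (-0.3946 - 0.1212i)|010⟩ + (0.2548 + 0.1212i)|011⟩ + (-0.2548 + 0.1212i)|100⟩ + (0.3946 - 0.1212i)|101⟩ + (-0.2548 + 0.1212i)|110⟩ + (0.3946 - 0.1212i)|111⟩

H⊗3 gives amp(|y⟩) = (1/2√2) Σ_x (−1)^(x·y) amp(|x⟩), where x·y is the number of positions in which both x and y have a 1.
|000⟩: (-0.9184 - 0.1977 - 0.3427i)/(2√2) = (-0.3946 - 0.1212i)
|001⟩: (0.9184 - 0.1977 + 0.3427i)/(2√2) = (0.2548 + 0.1212i)
|010⟩: (-0.9184 - 0.1977 - 0.3427i)/(2√2) = (-0.3946 - 0.1212i)
|011⟩: (0.9184 - 0.1977 + 0.3427i)/(2√2) = (0.2548 + 0.1212i)
|100⟩: (-0.9184 + 0.1977 + 0.3427i)/(2√2) = (-0.2548 + 0.1212i)
|101⟩: (0.9184 + 0.1977 - 0.3427i)/(2√2) = (0.3946 - 0.1212i)
|110⟩: (-0.9184 + 0.1977 + 0.3427i)/(2√2) = (-0.2548 + 0.1212i)
|111⟩: (0.9184 + 0.1977 - 0.3427i)/(2√2) = (0.3946 - 0.1212i)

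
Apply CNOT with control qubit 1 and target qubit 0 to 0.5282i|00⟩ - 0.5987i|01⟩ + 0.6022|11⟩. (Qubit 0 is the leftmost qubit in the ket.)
0.5282i|00⟩ + 0.6022|01⟩ - 0.5987i|11⟩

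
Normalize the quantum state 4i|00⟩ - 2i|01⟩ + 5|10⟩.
0.5963i|00⟩ - 0.2981i|01⟩ + 0.7454|10⟩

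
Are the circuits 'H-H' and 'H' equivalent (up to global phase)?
No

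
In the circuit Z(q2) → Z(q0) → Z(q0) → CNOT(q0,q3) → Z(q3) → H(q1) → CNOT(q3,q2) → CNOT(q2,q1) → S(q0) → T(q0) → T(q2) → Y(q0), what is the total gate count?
12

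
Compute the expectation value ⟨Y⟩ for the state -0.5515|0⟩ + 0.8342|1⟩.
0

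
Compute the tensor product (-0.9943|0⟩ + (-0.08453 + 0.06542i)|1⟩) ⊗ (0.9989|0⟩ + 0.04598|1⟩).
-0.9932|00⟩ - 0.04572|01⟩ + (-0.08444 + 0.06535i)|10⟩ + (-0.003887 + 0.003008i)|11⟩

amp(|b₁b₂…⟩) = product of the factor amplitudes for bits b₁, b₂, …; only kets whose every factor amplitude is nonzero survive.
|00⟩: (-0.9943)(0.9989) = -0.9932
|01⟩: (-0.9943)(0.04598) = -0.04572
|10⟩: (-0.08453 + 0.06542i)(0.9989) = (-0.08444 + 0.06535i)
|11⟩: (-0.08453 + 0.06542i)(0.04598) = (-0.003887 + 0.003008i)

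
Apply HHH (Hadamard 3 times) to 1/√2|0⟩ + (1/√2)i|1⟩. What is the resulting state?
(1/2 + (1/2)i)|0⟩ + (1/2 - (1/2)i)|1⟩

H² = I, so H^3 = H: a single Hadamard. With (a, b) = (1/√2, (1/√2)i), H gives ((a + b)/√2, (a − b)/√2) = ((1/2 + (1/2)i), (1/2 - (1/2)i)).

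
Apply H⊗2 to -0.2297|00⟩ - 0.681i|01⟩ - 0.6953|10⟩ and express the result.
(-0.4625 - 0.3405i)|00⟩ + (-0.4625 + 0.3405i)|01⟩ + (0.2328 - 0.3405i)|10⟩ + (0.2328 + 0.3405i)|11⟩

H⊗2 gives amp(|y⟩) = (1/2) Σ_x (−1)^(x·y) amp(|x⟩), where x·y is the number of positions in which both x and y have a 1.
|00⟩: (-0.2297 - 0.681i - 0.6953)/2 = (-0.4625 - 0.3405i)
|01⟩: (-0.2297 + 0.681i - 0.6953)/2 = (-0.4625 + 0.3405i)
|10⟩: (-0.2297 - 0.681i + 0.6953)/2 = (0.2328 - 0.3405i)
|11⟩: (-0.2297 + 0.681i + 0.6953)/2 = (0.2328 + 0.3405i)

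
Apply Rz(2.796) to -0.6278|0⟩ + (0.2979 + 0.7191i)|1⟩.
(-0.1079 + 0.6185i)|0⟩ + (-0.6572 + 0.4171i)|1⟩

Rz(2.796) = [[e^(−iθ/2), 0], [0, e^(iθ/2)]] with e^(±iθ/2) = cos(θ/2) ± i·sin(θ/2); θ = 2.796, cos(θ/2) ≈ 0.171938, sin(θ/2) ≈ 0.985108.
With a = amp(|0⟩) = -0.6278 and b = amp(|1⟩) = (0.2979 + 0.7191i):
new amp(|0⟩) = (0.171938 - 0.985108i)·a = (-0.1079 + 0.6185i)
new amp(|1⟩) = (0.171938 + 0.985108i)·b = (-0.6572 + 0.4171i)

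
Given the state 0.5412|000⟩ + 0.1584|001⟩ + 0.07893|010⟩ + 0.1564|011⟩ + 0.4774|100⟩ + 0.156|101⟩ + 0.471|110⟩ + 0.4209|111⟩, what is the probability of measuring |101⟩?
0.02434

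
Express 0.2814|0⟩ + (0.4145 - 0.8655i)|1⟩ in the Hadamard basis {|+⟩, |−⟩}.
(0.4921 - 0.612i)|+⟩ + (-0.09412 + 0.612i)|−⟩

With |ψ⟩ = α|0⟩ + β|1⟩, the Hadamard-basis coefficients are ⟨+|ψ⟩ = (α + β)/√2 and ⟨−|ψ⟩ = (α − β)/√2.
Here α = 0.2814, β = (0.4145 - 0.8655i): (α + β)/√2 = (0.4921 - 0.612i), (α − β)/√2 = (-0.09412 + 0.612i).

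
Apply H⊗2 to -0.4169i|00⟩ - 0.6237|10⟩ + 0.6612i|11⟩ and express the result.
(-0.3119 + 0.1222i)|00⟩ + (-0.3119 - 0.5391i)|01⟩ + (0.3119 - 0.5391i)|10⟩ + (0.3119 + 0.1222i)|11⟩

H⊗2 gives amp(|y⟩) = (1/2) Σ_x (−1)^(x·y) amp(|x⟩), where x·y is the number of positions in which both x and y have a 1.
|00⟩: (-0.4169i - 0.6237 + 0.6612i)/2 = (-0.3119 + 0.1222i)
|01⟩: (-0.4169i - 0.6237 - 0.6612i)/2 = (-0.3119 - 0.5391i)
|10⟩: (-0.4169i + 0.6237 - 0.6612i)/2 = (0.3119 - 0.5391i)
|11⟩: (-0.4169i + 0.6237 + 0.6612i)/2 = (0.3119 + 0.1222i)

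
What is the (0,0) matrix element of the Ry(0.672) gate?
0.9441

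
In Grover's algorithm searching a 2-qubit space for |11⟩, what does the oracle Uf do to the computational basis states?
Uf|x⟩ = -|x⟩ if x = 11, else |x⟩ (phase flip on target)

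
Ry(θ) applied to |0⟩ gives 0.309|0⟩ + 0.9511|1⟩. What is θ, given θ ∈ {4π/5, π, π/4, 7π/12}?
4π/5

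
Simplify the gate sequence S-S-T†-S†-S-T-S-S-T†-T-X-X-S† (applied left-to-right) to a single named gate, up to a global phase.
S†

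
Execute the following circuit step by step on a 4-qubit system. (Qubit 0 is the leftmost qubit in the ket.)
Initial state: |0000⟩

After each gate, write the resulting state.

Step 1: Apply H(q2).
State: 1/√2|0000⟩ + 1/√2|0010⟩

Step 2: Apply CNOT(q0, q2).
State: 1/√2|0000⟩ + 1/√2|0010⟩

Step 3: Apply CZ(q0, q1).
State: 1/√2|0000⟩ + 1/√2|0010⟩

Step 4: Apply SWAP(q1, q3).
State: 1/√2|0000⟩ + 1/√2|0010⟩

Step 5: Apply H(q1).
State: 1/2|0000⟩ + 1/2|0010⟩ + 1/2|0100⟩ + 1/2|0110⟩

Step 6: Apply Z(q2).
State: 1/2|0000⟩ - 1/2|0010⟩ + 1/2|0100⟩ - 1/2|0110⟩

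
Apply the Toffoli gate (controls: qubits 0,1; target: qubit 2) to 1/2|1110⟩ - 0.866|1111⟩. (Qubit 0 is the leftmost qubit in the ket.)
1/2|1100⟩ - 0.866|1101⟩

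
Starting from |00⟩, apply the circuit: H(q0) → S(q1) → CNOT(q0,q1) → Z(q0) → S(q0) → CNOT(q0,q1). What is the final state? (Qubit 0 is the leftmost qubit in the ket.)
1/√2|00⟩ - (1/√2)i|10⟩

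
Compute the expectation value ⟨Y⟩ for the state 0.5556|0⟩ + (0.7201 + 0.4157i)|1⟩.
0.4619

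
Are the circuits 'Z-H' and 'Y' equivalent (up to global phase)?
No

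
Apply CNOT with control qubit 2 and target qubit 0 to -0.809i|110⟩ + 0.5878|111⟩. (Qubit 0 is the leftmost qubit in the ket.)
0.5878|011⟩ - 0.809i|110⟩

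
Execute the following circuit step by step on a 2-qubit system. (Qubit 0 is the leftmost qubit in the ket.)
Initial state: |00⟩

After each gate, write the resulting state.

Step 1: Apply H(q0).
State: 1/√2|00⟩ + 1/√2|10⟩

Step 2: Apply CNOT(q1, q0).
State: 1/√2|00⟩ + 1/√2|10⟩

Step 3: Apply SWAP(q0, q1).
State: 1/√2|00⟩ + 1/√2|01⟩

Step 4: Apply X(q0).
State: 1/√2|10⟩ + 1/√2|11⟩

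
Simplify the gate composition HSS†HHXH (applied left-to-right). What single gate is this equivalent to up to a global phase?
Z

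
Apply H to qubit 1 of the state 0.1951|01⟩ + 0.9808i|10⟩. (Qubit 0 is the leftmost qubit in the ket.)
0.138|00⟩ - 0.138|01⟩ + 0.6935i|10⟩ + 0.6935i|11⟩

H on qubit 1 mixes each pair of kets that differ only in qubit 1: amplitudes (a, b) of (|…0…⟩, |…1…⟩) become ((a + b)/√2, (a − b)/√2). Kets absent from the input have amplitude 0.
(|00⟩, |01⟩): (a, b) = (0, 0.1951) → (0.138, -0.138)
(|10⟩, |11⟩): (a, b) = (0.9808i, 0) → (0.6935i, 0.6935i)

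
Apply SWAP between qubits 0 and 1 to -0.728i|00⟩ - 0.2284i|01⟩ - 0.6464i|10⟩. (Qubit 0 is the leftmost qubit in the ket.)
-0.728i|00⟩ - 0.6464i|01⟩ - 0.2284i|10⟩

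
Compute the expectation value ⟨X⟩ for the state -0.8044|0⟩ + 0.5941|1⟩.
-0.9558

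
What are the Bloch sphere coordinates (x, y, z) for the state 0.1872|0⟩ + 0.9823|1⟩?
(0.3678, 0, -0.9299)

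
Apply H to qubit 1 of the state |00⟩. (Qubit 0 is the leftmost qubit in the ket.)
1/√2|00⟩ + 1/√2|01⟩

H on qubit 1 mixes each pair of kets that differ only in qubit 1: amplitudes (a, b) of (|…0…⟩, |…1…⟩) become ((a + b)/√2, (a − b)/√2). Kets absent from the input have amplitude 0.
(|00⟩, |01⟩): (a, b) = (1, 0) → (1/√2, 1/√2)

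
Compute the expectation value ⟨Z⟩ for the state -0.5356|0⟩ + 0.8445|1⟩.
-0.4263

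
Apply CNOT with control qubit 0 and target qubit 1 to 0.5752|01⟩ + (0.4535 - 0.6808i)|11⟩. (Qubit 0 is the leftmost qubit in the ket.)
0.5752|01⟩ + (0.4535 - 0.6808i)|10⟩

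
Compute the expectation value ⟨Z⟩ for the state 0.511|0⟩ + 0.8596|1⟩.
-0.4778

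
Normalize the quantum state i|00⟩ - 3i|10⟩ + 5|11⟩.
0.169i|00⟩ - 0.5071i|10⟩ + 0.8452|11⟩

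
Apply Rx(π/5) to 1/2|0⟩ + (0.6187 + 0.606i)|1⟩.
(0.6628 - 0.1912i)|0⟩ + (0.5884 + 0.4218i)|1⟩

Rx(π/5) = [[cos(θ/2), −i·sin(θ/2)], [−i·sin(θ/2), cos(θ/2)]]; θ = π/5, cos(θ/2) ≈ 0.951057, sin(θ/2) ≈ 0.309017.
With a = amp(|0⟩) = 1/2 and b = amp(|1⟩) = (0.6187 + 0.606i):
new amp(|0⟩) = (0.951057)·a + (-0.309017i)·b = (0.6628 - 0.1912i)
new amp(|1⟩) = (-0.309017i)·a + (0.951057)·b = (0.5884 + 0.4218i)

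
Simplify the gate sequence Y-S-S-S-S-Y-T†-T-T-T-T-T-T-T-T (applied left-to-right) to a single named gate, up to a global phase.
T†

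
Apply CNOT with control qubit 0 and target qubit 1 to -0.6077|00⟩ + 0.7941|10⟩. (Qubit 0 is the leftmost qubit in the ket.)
-0.6077|00⟩ + 0.7941|11⟩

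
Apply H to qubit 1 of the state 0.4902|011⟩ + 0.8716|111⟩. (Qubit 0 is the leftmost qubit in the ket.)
0.3466|001⟩ - 0.3466|011⟩ + 0.6163|101⟩ - 0.6163|111⟩

H on qubit 1 mixes each pair of kets that differ only in qubit 1: amplitudes (a, b) of (|…0…⟩, |…1…⟩) become ((a + b)/√2, (a − b)/√2). Kets absent from the input have amplitude 0.
(|001⟩, |011⟩): (a, b) = (0, 0.4902) → (0.3466, -0.3466)
(|101⟩, |111⟩): (a, b) = (0, 0.8716) → (0.6163, -0.6163)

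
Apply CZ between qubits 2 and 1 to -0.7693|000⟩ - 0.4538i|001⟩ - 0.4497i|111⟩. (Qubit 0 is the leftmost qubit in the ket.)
-0.7693|000⟩ - 0.4538i|001⟩ + 0.4497i|111⟩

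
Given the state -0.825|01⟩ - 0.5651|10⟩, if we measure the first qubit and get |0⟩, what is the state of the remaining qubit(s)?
-|1⟩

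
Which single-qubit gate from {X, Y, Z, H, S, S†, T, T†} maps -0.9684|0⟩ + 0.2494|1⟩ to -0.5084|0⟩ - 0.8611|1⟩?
H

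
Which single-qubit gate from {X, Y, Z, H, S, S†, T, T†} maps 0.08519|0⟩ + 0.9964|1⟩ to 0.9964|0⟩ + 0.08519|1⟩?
X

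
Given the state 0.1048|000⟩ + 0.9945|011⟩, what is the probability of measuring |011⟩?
0.989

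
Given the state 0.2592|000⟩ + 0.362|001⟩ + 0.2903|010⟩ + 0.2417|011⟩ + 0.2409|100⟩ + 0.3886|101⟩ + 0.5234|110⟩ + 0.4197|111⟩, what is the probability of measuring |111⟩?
0.1761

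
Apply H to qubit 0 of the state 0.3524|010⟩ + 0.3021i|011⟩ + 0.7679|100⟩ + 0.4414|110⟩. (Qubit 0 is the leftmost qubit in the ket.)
0.543|000⟩ + 0.5613|010⟩ + 0.2136i|011⟩ - 0.543|100⟩ - 0.06293|110⟩ + 0.2136i|111⟩

H on qubit 0 mixes each pair of kets that differ only in qubit 0: amplitudes (a, b) of (|…0…⟩, |…1…⟩) become ((a + b)/√2, (a − b)/√2). Kets absent from the input have amplitude 0.
(|000⟩, |100⟩): (a, b) = (0, 0.7679) → (0.543, -0.543)
(|010⟩, |110⟩): (a, b) = (0.3524, 0.4414) → (0.5613, -0.06293)
(|011⟩, |111⟩): (a, b) = (0.3021i, 0) → (0.2136i, 0.2136i)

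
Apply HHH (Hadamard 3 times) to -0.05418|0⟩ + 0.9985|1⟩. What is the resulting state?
0.6677|0⟩ - 0.7444|1⟩

H² = I, so H^3 = H: a single Hadamard. With (a, b) = (-0.05418, 0.9985), H gives ((a + b)/√2, (a − b)/√2) = (0.6677, -0.7444).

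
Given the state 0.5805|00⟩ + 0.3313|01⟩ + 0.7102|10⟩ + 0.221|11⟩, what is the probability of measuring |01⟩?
0.1098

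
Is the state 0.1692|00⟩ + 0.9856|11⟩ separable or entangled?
Entangled

Writing the state as a|00⟩ + b|01⟩ + c|10⟩ + d|11⟩, it is a product state iff ad − bc = 0.
Here (a, b, c, d) = (0.1692, 0, 0, 0.9856): ad − bc = (0.1692)(0.9856) − (0)(0) = 0.1668 ≠ 0, so the state is entangled.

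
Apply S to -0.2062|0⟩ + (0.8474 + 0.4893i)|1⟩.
-0.2062|0⟩ + (-0.4893 + 0.8474i)|1⟩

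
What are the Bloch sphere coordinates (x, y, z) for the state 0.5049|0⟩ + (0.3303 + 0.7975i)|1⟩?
(0.3335, 0.8053, -0.4902)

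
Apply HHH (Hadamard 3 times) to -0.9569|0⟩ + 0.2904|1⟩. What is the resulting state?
-0.4713|0⟩ - 0.882|1⟩

H² = I, so H^3 = H: a single Hadamard. With (a, b) = (-0.9569, 0.2904), H gives ((a + b)/√2, (a − b)/√2) = (-0.4713, -0.882).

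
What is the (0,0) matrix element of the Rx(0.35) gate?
0.9847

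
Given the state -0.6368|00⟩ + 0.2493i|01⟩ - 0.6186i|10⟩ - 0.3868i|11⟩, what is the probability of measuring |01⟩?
0.06215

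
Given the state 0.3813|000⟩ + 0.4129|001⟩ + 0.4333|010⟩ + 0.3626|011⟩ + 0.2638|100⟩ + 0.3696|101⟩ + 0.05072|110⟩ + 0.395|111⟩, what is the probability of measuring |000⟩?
0.1454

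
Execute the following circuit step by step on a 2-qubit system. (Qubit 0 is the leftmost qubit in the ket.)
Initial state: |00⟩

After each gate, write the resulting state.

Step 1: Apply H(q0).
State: 1/√2|00⟩ + 1/√2|10⟩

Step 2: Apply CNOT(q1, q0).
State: 1/√2|00⟩ + 1/√2|10⟩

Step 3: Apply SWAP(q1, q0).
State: 1/√2|00⟩ + 1/√2|01⟩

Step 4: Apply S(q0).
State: 1/√2|00⟩ + 1/√2|01⟩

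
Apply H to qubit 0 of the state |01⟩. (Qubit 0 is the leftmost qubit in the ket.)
1/√2|01⟩ + 1/√2|11⟩

H on qubit 0 mixes each pair of kets that differ only in qubit 0: amplitudes (a, b) of (|…0…⟩, |…1…⟩) become ((a + b)/√2, (a − b)/√2). Kets absent from the input have amplitude 0.
(|01⟩, |11⟩): (a, b) = (1, 0) → (1/√2, 1/√2)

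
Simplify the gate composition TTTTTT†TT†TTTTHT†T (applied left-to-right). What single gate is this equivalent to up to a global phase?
H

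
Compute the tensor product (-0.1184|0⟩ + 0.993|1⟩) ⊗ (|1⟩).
-0.1184|01⟩ + 0.993|11⟩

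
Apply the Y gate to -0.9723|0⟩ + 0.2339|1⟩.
-0.2339i|0⟩ - 0.9723i|1⟩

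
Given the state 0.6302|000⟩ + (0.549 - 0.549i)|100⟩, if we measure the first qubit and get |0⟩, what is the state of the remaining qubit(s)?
|00⟩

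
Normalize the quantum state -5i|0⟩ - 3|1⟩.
-0.8575i|0⟩ - 0.5145|1⟩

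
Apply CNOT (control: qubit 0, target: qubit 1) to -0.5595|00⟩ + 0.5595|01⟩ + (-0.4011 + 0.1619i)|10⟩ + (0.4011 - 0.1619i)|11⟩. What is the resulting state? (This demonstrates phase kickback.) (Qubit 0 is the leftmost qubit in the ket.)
-0.5595|00⟩ + 0.5595|01⟩ + (0.4011 - 0.1619i)|10⟩ + (-0.4011 + 0.1619i)|11⟩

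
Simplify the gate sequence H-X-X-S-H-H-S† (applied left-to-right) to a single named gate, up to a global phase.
H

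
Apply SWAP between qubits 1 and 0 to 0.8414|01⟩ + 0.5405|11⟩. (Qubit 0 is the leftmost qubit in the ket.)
0.8414|10⟩ + 0.5405|11⟩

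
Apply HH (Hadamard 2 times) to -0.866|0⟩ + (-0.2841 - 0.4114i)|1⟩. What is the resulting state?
-0.866|0⟩ + (-0.2841 - 0.4114i)|1⟩

H² = I, so an even number of Hadamards cancels: H^2 = I and the state is unchanged.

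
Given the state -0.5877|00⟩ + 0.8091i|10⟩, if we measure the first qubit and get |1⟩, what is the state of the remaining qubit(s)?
i|0⟩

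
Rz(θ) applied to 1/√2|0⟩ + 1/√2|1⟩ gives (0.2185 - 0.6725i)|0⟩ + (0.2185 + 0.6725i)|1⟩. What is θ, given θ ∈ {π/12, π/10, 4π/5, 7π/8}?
4π/5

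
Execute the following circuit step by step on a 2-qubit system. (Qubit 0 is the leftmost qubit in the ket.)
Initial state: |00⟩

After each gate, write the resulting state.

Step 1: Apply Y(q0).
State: i|10⟩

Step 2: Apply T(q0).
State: (-1/√2 + (1/√2)i)|10⟩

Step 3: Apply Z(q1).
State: (-1/√2 + (1/√2)i)|10⟩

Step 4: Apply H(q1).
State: (-1/2 + (1/2)i)|10⟩ + (-1/2 + (1/2)i)|11⟩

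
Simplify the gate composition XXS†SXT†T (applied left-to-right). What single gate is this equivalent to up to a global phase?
X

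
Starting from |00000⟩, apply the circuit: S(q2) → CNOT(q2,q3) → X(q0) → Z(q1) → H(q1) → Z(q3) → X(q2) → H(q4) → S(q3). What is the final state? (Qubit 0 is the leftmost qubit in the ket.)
1/2|10100⟩ + 1/2|10101⟩ + 1/2|11100⟩ + 1/2|11101⟩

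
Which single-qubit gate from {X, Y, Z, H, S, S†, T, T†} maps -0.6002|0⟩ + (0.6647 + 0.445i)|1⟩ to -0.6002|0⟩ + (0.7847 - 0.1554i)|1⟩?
T†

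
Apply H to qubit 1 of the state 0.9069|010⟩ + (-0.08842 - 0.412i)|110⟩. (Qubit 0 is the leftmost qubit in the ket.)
0.6413|000⟩ - 0.6413|010⟩ + (-0.06252 - 0.2913i)|100⟩ + (0.06252 + 0.2913i)|110⟩

H on qubit 1 mixes each pair of kets that differ only in qubit 1: amplitudes (a, b) of (|…0…⟩, |…1…⟩) become ((a + b)/√2, (a − b)/√2). Kets absent from the input have amplitude 0.
(|000⟩, |010⟩): (a, b) = (0, 0.9069) → (0.6413, -0.6413)
(|100⟩, |110⟩): (a, b) = (0, (-0.08842 - 0.412i)) → ((-0.06252 - 0.2913i), (0.06252 + 0.2913i))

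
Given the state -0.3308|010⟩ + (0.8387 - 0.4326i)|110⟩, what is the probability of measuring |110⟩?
0.8906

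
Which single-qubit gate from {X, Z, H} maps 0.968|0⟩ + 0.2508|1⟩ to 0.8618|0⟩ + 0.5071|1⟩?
H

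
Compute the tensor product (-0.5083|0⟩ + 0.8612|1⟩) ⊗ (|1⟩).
-0.5083|01⟩ + 0.8612|11⟩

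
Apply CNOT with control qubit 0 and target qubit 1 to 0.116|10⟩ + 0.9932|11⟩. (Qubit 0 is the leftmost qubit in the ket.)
0.9932|10⟩ + 0.116|11⟩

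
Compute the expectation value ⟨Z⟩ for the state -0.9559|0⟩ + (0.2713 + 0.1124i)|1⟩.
0.8275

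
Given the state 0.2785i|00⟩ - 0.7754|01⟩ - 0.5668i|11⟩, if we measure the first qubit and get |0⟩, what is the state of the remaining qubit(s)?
0.338i|0⟩ - 0.9411|1⟩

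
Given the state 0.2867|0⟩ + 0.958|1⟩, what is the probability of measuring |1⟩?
0.9178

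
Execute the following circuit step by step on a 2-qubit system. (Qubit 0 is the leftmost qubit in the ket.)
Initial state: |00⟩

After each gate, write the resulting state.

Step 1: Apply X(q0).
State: |10⟩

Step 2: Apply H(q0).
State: 1/√2|00⟩ - 1/√2|10⟩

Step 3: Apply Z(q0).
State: 1/√2|00⟩ + 1/√2|10⟩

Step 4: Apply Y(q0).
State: -(1/√2)i|00⟩ + (1/√2)i|10⟩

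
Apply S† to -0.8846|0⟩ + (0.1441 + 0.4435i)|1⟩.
-0.8846|0⟩ + (0.4435 - 0.1441i)|1⟩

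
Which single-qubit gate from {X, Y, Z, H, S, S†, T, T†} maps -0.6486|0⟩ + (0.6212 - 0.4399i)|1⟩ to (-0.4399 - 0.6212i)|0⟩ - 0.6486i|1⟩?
Y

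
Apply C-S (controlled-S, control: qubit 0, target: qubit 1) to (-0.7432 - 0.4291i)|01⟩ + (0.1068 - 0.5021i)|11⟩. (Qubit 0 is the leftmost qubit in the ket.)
(-0.7432 - 0.4291i)|01⟩ + (0.5021 + 0.1068i)|11⟩

C-S leaves the control-|0⟩ kets |00⟩, |01⟩ unchanged and applies S to qubit 1 on the control-|1⟩ pair (|10⟩, |11⟩).
S = [[1, 0], [0, i]].
With a = amp(|10⟩) = 0 and b = amp(|11⟩) = (0.1068 - 0.5021i):
new amp(|10⟩) = (1)·a = 0
new amp(|11⟩) = (i)·b = (0.5021 + 0.1068i)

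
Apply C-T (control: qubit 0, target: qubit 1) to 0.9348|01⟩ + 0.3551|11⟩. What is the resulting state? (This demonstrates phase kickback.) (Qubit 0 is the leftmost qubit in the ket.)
0.9348|01⟩ + (0.2511 + 0.2511i)|11⟩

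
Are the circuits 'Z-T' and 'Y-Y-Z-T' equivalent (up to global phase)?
Yes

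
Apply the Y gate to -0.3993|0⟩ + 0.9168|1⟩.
-0.9168i|0⟩ - 0.3993i|1⟩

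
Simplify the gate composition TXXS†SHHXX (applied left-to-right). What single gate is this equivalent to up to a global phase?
T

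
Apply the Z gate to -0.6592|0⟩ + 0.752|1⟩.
-0.6592|0⟩ - 0.752|1⟩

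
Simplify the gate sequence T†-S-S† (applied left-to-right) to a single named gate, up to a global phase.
T†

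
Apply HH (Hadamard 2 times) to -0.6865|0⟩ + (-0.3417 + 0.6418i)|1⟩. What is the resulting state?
-0.6865|0⟩ + (-0.3417 + 0.6418i)|1⟩

H² = I, so an even number of Hadamards cancels: H^2 = I and the state is unchanged.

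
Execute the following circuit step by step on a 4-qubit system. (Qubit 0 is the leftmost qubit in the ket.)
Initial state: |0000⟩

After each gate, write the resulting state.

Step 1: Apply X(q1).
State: |0100⟩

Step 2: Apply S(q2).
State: |0100⟩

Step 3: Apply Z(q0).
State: |0100⟩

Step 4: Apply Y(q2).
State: i|0110⟩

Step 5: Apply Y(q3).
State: -|0111⟩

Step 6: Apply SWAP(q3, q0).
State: -|1110⟩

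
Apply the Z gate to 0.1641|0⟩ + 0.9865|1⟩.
0.1641|0⟩ - 0.9865|1⟩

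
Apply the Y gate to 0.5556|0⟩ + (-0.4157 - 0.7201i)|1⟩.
(-0.7201 + 0.4157i)|0⟩ + 0.5556i|1⟩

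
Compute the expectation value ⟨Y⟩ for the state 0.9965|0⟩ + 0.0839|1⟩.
0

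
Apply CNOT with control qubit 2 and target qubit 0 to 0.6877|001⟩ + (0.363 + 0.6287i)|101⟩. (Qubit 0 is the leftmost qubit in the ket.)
(0.363 + 0.6287i)|001⟩ + 0.6877|101⟩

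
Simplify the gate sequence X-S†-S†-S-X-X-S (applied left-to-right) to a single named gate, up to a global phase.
X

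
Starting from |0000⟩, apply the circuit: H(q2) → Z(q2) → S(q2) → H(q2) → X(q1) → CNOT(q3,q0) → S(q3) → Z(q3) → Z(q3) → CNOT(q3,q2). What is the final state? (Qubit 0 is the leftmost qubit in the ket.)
(1/2 - (1/2)i)|0100⟩ + (1/2 + (1/2)i)|0110⟩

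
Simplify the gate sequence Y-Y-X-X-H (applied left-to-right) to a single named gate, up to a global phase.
H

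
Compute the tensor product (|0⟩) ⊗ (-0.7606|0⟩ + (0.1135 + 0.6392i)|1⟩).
-0.7606|00⟩ + (0.1135 + 0.6392i)|01⟩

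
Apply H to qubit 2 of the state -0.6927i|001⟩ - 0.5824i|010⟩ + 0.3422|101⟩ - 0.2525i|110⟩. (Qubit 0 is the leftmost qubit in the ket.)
-0.4898i|000⟩ + 0.4898i|001⟩ - 0.4118i|010⟩ - 0.4118i|011⟩ + 0.242|100⟩ - 0.242|101⟩ - 0.1785i|110⟩ - 0.1785i|111⟩

H on qubit 2 mixes each pair of kets that differ only in qubit 2: amplitudes (a, b) of (|…0…⟩, |…1…⟩) become ((a + b)/√2, (a − b)/√2). Kets absent from the input have amplitude 0.
(|000⟩, |001⟩): (a, b) = (0, -0.6927i) → (-0.4898i, 0.4898i)
(|010⟩, |011⟩): (a, b) = (-0.5824i, 0) → (-0.4118i, -0.4118i)
(|100⟩, |101⟩): (a, b) = (0, 0.3422) → (0.242, -0.242)
(|110⟩, |111⟩): (a, b) = (-0.2525i, 0) → (-0.1785i, -0.1785i)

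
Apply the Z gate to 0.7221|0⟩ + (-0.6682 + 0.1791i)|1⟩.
0.7221|0⟩ + (0.6682 - 0.1791i)|1⟩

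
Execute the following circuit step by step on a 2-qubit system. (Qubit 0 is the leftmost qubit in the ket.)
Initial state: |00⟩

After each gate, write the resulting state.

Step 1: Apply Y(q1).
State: i|01⟩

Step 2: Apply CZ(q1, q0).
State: i|01⟩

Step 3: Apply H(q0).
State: (1/√2)i|01⟩ + (1/√2)i|11⟩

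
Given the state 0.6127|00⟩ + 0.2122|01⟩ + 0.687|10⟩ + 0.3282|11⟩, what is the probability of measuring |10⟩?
0.472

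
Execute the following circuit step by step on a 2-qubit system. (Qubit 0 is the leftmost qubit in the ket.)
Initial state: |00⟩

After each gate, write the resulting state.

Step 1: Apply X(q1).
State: |01⟩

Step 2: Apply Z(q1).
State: -|01⟩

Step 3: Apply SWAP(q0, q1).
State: -|10⟩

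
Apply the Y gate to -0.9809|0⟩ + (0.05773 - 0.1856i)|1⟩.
(-0.1856 - 0.05773i)|0⟩ - 0.9809i|1⟩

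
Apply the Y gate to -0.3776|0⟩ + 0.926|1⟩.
-0.926i|0⟩ - 0.3776i|1⟩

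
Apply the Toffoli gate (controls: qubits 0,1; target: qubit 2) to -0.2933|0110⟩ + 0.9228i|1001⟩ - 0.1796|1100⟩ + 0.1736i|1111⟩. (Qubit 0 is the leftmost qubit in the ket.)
-0.2933|0110⟩ + 0.9228i|1001⟩ + 0.1736i|1101⟩ - 0.1796|1110⟩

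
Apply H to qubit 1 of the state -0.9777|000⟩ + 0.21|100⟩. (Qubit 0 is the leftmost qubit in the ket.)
-0.6913|000⟩ - 0.6913|010⟩ + 0.1485|100⟩ + 0.1485|110⟩

H on qubit 1 mixes each pair of kets that differ only in qubit 1: amplitudes (a, b) of (|…0…⟩, |…1…⟩) become ((a + b)/√2, (a − b)/√2). Kets absent from the input have amplitude 0.
(|000⟩, |010⟩): (a, b) = (-0.9777, 0) → (-0.6913, -0.6913)
(|100⟩, |110⟩): (a, b) = (0.21, 0) → (0.1485, 0.1485)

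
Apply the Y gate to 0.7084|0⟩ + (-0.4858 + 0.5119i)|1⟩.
(0.5119 + 0.4858i)|0⟩ + 0.7084i|1⟩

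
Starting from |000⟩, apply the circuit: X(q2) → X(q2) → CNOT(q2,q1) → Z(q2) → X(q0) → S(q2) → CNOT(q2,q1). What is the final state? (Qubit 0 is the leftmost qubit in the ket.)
|100⟩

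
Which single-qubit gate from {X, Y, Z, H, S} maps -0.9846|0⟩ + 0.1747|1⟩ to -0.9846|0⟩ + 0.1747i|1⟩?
S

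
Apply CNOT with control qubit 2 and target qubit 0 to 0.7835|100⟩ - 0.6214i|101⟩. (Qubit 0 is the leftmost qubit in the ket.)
-0.6214i|001⟩ + 0.7835|100⟩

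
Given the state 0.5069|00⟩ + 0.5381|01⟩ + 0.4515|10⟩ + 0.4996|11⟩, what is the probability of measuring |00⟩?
0.2569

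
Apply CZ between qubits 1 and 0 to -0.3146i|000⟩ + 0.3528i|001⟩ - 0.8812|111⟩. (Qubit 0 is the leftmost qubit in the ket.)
-0.3146i|000⟩ + 0.3528i|001⟩ + 0.8812|111⟩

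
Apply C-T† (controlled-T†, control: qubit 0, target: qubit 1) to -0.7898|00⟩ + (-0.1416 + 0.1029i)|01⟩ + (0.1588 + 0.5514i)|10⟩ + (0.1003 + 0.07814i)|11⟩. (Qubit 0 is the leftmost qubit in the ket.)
-0.7898|00⟩ + (-0.1416 + 0.1029i)|01⟩ + (0.1588 + 0.5514i)|10⟩ + (0.1262 - 0.01567i)|11⟩

C-T† leaves the control-|0⟩ kets |00⟩, |01⟩ unchanged and applies T† to qubit 1 on the control-|1⟩ pair (|10⟩, |11⟩).
T† = [[1, 0], [0, (1/√2 - (1/√2)i)]].
With a = amp(|10⟩) = (0.1588 + 0.5514i) and b = amp(|11⟩) = (0.1003 + 0.07814i):
new amp(|10⟩) = (1)·a = (0.1588 + 0.5514i)
new amp(|11⟩) = (1/√2 - (1/√2)i)·b = (0.1262 - 0.01567i)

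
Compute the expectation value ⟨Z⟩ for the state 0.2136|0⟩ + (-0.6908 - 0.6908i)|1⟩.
-0.9088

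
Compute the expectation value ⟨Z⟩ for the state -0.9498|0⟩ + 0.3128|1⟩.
0.8043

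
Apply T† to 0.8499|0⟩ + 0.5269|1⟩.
0.8499|0⟩ + (0.3726 - 0.3726i)|1⟩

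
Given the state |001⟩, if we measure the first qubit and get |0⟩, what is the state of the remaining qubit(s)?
|01⟩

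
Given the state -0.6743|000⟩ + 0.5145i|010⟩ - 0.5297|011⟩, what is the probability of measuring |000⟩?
0.4547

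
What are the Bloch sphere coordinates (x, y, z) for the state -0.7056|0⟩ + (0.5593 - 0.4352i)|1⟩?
(-0.7893, 0.6142, -0.004344)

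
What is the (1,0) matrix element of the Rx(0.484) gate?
-0.2396i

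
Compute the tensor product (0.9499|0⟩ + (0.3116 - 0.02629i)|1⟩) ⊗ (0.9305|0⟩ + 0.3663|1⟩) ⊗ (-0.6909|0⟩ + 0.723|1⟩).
-0.6107|000⟩ + 0.639|001⟩ - 0.2404|010⟩ + 0.2516|011⟩ + (-0.2003 + 0.0169i)|100⟩ + (0.2096 - 0.01769i)|101⟩ + (-0.07886 + 0.006653i)|110⟩ + (0.08252 - 0.006963i)|111⟩

amp(|b₁b₂…⟩) = product of the factor amplitudes for bits b₁, b₂, …; only kets whose every factor amplitude is nonzero survive.
|000⟩: (0.9499)(0.9305)(-0.6909) = -0.6107
|001⟩: (0.9499)(0.9305)(0.723) = 0.639
|010⟩: (0.9499)(0.3663)(-0.6909) = -0.2404
|011⟩: (0.9499)(0.3663)(0.723) = 0.2516
|100⟩: (0.3116 - 0.02629i)(0.9305)(-0.6909) = (-0.2003 + 0.0169i)
|101⟩: (0.3116 - 0.02629i)(0.9305)(0.723) = (0.2096 - 0.01769i)
|110⟩: (0.3116 - 0.02629i)(0.3663)(-0.6909) = (-0.07886 + 0.006653i)
|111⟩: (0.3116 - 0.02629i)(0.3663)(0.723) = (0.08252 - 0.006963i)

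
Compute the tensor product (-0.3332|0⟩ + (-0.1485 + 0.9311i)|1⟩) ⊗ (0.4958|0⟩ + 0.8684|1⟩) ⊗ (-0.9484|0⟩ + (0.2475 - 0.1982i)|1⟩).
0.1567|000⟩ + (-0.04089 + 0.03274i)|001⟩ + 0.2744|010⟩ + (-0.07161 + 0.05735i)|011⟩ + (0.06983 - 0.4378i)|100⟩ + (0.07327 + 0.1288i)|101⟩ + (0.1223 - 0.7668i)|110⟩ + (0.1283 + 0.2257i)|111⟩

amp(|b₁b₂…⟩) = product of the factor amplitudes for bits b₁, b₂, …; only kets whose every factor amplitude is nonzero survive.
|000⟩: (-0.3332)(0.4958)(-0.9484) = 0.1567
|001⟩: (-0.3332)(0.4958)(0.2475 - 0.1982i) = (-0.04089 + 0.03274i)
|010⟩: (-0.3332)(0.8684)(-0.9484) = 0.2744
|011⟩: (-0.3332)(0.8684)(0.2475 - 0.1982i) = (-0.07161 + 0.05735i)
|100⟩: (-0.1485 + 0.9311i)(0.4958)(-0.9484) = (0.06983 - 0.4378i)
|101⟩: (-0.1485 + 0.9311i)(0.4958)(0.2475 - 0.1982i) = (0.07327 + 0.1288i)
|110⟩: (-0.1485 + 0.9311i)(0.8684)(-0.9484) = (0.1223 - 0.7668i)
|111⟩: (-0.1485 + 0.9311i)(0.8684)(0.2475 - 0.1982i) = (0.1283 + 0.2257i)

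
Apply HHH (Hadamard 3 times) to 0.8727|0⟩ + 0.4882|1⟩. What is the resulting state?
0.9623|0⟩ + 0.2719|1⟩

H² = I, so H^3 = H: a single Hadamard. With (a, b) = (0.8727, 0.4882), H gives ((a + b)/√2, (a − b)/√2) = (0.9623, 0.2719).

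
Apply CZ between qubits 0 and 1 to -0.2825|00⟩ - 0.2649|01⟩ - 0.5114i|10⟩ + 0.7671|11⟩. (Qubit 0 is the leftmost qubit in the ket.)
-0.2825|00⟩ - 0.2649|01⟩ - 0.5114i|10⟩ - 0.7671|11⟩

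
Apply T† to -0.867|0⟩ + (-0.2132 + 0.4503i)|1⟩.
-0.867|0⟩ + (0.1677 + 0.4692i)|1⟩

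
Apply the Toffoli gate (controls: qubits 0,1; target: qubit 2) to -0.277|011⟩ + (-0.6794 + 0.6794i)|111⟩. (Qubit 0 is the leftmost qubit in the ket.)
-0.277|011⟩ + (-0.6794 + 0.6794i)|110⟩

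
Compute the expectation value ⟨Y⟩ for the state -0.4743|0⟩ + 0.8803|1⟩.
0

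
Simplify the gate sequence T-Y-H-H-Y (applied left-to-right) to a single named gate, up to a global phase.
T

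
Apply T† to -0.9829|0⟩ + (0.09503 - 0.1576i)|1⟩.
-0.9829|0⟩ + (-0.04424 - 0.1786i)|1⟩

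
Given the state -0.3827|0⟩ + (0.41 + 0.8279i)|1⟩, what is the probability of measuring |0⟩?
0.1465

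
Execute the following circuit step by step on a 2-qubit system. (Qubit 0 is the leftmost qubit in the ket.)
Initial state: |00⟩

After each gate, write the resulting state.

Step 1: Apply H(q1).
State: 1/√2|00⟩ + 1/√2|01⟩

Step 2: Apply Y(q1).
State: -(1/√2)i|00⟩ + (1/√2)i|01⟩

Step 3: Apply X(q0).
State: -(1/√2)i|10⟩ + (1/√2)i|11⟩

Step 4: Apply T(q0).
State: (1/2 - (1/2)i)|10⟩ + (-1/2 + (1/2)i)|11⟩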